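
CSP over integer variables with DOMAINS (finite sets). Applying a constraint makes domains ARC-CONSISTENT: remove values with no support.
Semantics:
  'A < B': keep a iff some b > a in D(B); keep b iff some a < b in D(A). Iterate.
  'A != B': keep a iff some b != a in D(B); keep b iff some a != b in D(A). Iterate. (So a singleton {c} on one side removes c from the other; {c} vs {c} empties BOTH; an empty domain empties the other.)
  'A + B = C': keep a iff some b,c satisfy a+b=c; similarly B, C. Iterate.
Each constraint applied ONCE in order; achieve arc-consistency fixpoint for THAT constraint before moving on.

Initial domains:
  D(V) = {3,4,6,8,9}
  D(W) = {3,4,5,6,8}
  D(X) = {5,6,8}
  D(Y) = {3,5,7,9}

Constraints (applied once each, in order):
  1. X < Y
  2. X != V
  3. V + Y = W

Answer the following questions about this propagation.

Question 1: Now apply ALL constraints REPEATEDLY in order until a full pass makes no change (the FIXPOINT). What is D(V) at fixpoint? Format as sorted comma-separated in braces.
Answer: {}

Derivation:
pass 0 (initial): D(V)={3,4,6,8,9}
pass 1: V {3,4,6,8,9}->{}; W {3,4,5,6,8}->{}; Y {3,5,7,9}->{}
pass 2: X {5,6,8}->{}
pass 3: no change
Fixpoint after 3 passes: D(V) = {}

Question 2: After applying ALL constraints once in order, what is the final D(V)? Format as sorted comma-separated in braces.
Answer: {}

Derivation:
Constraint 1 (X < Y) on D(X)={5,6,8} D(Y)={3,5,7,9}: Y {3,5,7,9}->{7,9}
Constraint 2 (X != V) on D(X)={5,6,8} D(V)={3,4,6,8,9}: no change
Constraint 3 (V + Y = W) on D(V)={3,4,6,8,9} D(Y)={7,9} D(W)={3,4,5,6,8}: V {3,4,6,8,9}->{}; Y {7,9}->{}; W {3,4,5,6,8}->{}
So after all 3 constraints: D(V) = {}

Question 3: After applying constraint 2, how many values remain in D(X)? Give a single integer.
Answer: 3

Derivation:
Constraint 1 (X < Y) on D(X)={5,6,8} D(Y)={3,5,7,9}: Y {3,5,7,9}->{7,9}
Constraint 2 (X != V) on D(X)={5,6,8} D(V)={3,4,6,8,9}: no change
So after constraint 2: D(X)={5,6,8}, size = 3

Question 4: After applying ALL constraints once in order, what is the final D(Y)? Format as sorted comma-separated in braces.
Answer: {}

Derivation:
Constraint 1 (X < Y) on D(X)={5,6,8} D(Y)={3,5,7,9}: Y {3,5,7,9}->{7,9}
Constraint 2 (X != V) on D(X)={5,6,8} D(V)={3,4,6,8,9}: no change
Constraint 3 (V + Y = W) on D(V)={3,4,6,8,9} D(Y)={7,9} D(W)={3,4,5,6,8}: V {3,4,6,8,9}->{}; Y {7,9}->{}; W {3,4,5,6,8}->{}
So after all 3 constraints: D(Y) = {}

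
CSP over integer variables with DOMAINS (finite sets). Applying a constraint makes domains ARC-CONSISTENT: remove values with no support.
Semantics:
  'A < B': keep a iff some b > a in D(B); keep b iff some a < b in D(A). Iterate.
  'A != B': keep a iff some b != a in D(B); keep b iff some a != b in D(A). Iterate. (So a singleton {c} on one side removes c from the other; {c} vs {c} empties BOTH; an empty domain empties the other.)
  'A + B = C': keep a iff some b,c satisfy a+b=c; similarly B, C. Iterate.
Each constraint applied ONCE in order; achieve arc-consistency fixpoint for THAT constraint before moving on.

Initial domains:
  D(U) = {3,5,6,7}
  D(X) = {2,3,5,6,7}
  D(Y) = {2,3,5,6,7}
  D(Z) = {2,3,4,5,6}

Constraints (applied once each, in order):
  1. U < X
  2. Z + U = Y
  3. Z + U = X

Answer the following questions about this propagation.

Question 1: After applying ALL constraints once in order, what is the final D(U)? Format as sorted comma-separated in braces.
Answer: {3,5}

Derivation:
Constraint 1 (U < X) on D(U)={3,5,6,7} D(X)={2,3,5,6,7}: U {3,5,6,7}->{3,5,6}; X {2,3,5,6,7}->{5,6,7}
Constraint 2 (Z + U = Y) on D(Z)={2,3,4,5,6} D(U)={3,5,6} D(Y)={2,3,5,6,7}: Z {2,3,4,5,6}->{2,3,4}; U {3,5,6}->{3,5}; Y {2,3,5,6,7}->{5,6,7}
Constraint 3 (Z + U = X) on D(Z)={2,3,4} D(U)={3,5} D(X)={5,6,7}: no change
So after all 3 constraints: D(U) = {3,5}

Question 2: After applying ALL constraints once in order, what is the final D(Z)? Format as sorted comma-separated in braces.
Constraint 1 (U < X) on D(U)={3,5,6,7} D(X)={2,3,5,6,7}: U {3,5,6,7}->{3,5,6}; X {2,3,5,6,7}->{5,6,7}
Constraint 2 (Z + U = Y) on D(Z)={2,3,4,5,6} D(U)={3,5,6} D(Y)={2,3,5,6,7}: Z {2,3,4,5,6}->{2,3,4}; U {3,5,6}->{3,5}; Y {2,3,5,6,7}->{5,6,7}
Constraint 3 (Z + U = X) on D(Z)={2,3,4} D(U)={3,5} D(X)={5,6,7}: no change
So after all 3 constraints: D(Z) = {2,3,4}

Answer: {2,3,4}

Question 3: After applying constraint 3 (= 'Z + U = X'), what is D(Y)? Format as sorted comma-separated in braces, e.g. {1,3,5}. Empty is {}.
Constraint 1 (U < X) on D(U)={3,5,6,7} D(X)={2,3,5,6,7}: U {3,5,6,7}->{3,5,6}; X {2,3,5,6,7}->{5,6,7}
Constraint 2 (Z + U = Y) on D(Z)={2,3,4,5,6} D(U)={3,5,6} D(Y)={2,3,5,6,7}: Z {2,3,4,5,6}->{2,3,4}; U {3,5,6}->{3,5}; Y {2,3,5,6,7}->{5,6,7}
Constraint 3 (Z + U = X) on D(Z)={2,3,4} D(U)={3,5} D(X)={5,6,7}: no change
So after constraint 3: D(Y) = {5,6,7}

Answer: {5,6,7}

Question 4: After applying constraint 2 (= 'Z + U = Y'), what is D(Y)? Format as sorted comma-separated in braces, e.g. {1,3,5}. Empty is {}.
Constraint 1 (U < X) on D(U)={3,5,6,7} D(X)={2,3,5,6,7}: U {3,5,6,7}->{3,5,6}; X {2,3,5,6,7}->{5,6,7}
Constraint 2 (Z + U = Y) on D(Z)={2,3,4,5,6} D(U)={3,5,6} D(Y)={2,3,5,6,7}: Z {2,3,4,5,6}->{2,3,4}; U {3,5,6}->{3,5}; Y {2,3,5,6,7}->{5,6,7}
So after constraint 2: D(Y) = {5,6,7}

Answer: {5,6,7}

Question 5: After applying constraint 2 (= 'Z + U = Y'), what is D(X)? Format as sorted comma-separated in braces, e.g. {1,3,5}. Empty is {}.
Constraint 1 (U < X) on D(U)={3,5,6,7} D(X)={2,3,5,6,7}: U {3,5,6,7}->{3,5,6}; X {2,3,5,6,7}->{5,6,7}
Constraint 2 (Z + U = Y) on D(Z)={2,3,4,5,6} D(U)={3,5,6} D(Y)={2,3,5,6,7}: Z {2,3,4,5,6}->{2,3,4}; U {3,5,6}->{3,5}; Y {2,3,5,6,7}->{5,6,7}
So after constraint 2: D(X) = {5,6,7}

Answer: {5,6,7}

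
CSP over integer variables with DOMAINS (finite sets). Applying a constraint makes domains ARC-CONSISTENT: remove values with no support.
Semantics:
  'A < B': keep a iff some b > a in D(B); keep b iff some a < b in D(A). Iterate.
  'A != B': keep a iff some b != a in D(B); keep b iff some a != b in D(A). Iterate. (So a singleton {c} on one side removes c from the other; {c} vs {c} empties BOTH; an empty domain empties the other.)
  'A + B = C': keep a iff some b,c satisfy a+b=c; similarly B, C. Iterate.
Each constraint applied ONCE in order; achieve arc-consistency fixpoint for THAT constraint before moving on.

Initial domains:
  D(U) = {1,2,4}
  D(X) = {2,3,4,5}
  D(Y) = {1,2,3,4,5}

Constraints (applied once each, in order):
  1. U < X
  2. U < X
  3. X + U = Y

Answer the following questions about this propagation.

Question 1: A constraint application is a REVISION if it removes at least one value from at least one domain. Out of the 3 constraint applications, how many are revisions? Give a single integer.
Constraint 1 (U < X) on D(U)={1,2,4} D(X)={2,3,4,5}: no change => not a revision
Constraint 2 (U < X) on D(U)={1,2,4} D(X)={2,3,4,5}: no change => not a revision
Constraint 3 (X + U = Y) on D(X)={2,3,4,5} D(U)={1,2,4} D(Y)={1,2,3,4,5}: X {2,3,4,5}->{2,3,4}; U {1,2,4}->{1,2}; Y {1,2,3,4,5}->{3,4,5} => REVISION
Total revisions = 1

Answer: 1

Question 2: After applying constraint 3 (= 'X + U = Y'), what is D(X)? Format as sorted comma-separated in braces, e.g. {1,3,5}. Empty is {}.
Answer: {2,3,4}

Derivation:
Constraint 1 (U < X) on D(U)={1,2,4} D(X)={2,3,4,5}: no change
Constraint 2 (U < X) on D(U)={1,2,4} D(X)={2,3,4,5}: no change
Constraint 3 (X + U = Y) on D(X)={2,3,4,5} D(U)={1,2,4} D(Y)={1,2,3,4,5}: X {2,3,4,5}->{2,3,4}; U {1,2,4}->{1,2}; Y {1,2,3,4,5}->{3,4,5}
So after constraint 3: D(X) = {2,3,4}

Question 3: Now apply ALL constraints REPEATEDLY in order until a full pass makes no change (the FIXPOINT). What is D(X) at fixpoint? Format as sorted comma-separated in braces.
Answer: {2,3,4}

Derivation:
pass 0 (initial): D(X)={2,3,4,5}
pass 1: U {1,2,4}->{1,2}; X {2,3,4,5}->{2,3,4}; Y {1,2,3,4,5}->{3,4,5}
pass 2: no change
Fixpoint after 2 passes: D(X) = {2,3,4}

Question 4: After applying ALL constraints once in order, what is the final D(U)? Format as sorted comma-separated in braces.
Constraint 1 (U < X) on D(U)={1,2,4} D(X)={2,3,4,5}: no change
Constraint 2 (U < X) on D(U)={1,2,4} D(X)={2,3,4,5}: no change
Constraint 3 (X + U = Y) on D(X)={2,3,4,5} D(U)={1,2,4} D(Y)={1,2,3,4,5}: X {2,3,4,5}->{2,3,4}; U {1,2,4}->{1,2}; Y {1,2,3,4,5}->{3,4,5}
So after all 3 constraints: D(U) = {1,2}

Answer: {1,2}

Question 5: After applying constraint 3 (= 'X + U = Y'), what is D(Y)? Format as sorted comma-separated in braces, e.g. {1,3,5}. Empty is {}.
Answer: {3,4,5}

Derivation:
Constraint 1 (U < X) on D(U)={1,2,4} D(X)={2,3,4,5}: no change
Constraint 2 (U < X) on D(U)={1,2,4} D(X)={2,3,4,5}: no change
Constraint 3 (X + U = Y) on D(X)={2,3,4,5} D(U)={1,2,4} D(Y)={1,2,3,4,5}: X {2,3,4,5}->{2,3,4}; U {1,2,4}->{1,2}; Y {1,2,3,4,5}->{3,4,5}
So after constraint 3: D(Y) = {3,4,5}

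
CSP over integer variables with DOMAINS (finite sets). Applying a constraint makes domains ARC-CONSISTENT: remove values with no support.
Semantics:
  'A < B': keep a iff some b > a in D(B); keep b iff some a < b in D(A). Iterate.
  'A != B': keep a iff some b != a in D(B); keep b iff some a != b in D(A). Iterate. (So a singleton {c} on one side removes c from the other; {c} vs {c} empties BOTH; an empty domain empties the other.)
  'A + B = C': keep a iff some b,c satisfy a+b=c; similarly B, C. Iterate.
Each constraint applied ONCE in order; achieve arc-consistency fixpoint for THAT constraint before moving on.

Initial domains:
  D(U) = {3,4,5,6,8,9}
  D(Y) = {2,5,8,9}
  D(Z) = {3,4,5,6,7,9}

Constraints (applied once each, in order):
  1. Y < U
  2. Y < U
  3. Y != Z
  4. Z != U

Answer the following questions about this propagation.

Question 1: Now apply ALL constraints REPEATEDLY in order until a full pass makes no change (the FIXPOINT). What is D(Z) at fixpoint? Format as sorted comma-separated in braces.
Answer: {3,4,5,6,7,9}

Derivation:
pass 0 (initial): D(Z)={3,4,5,6,7,9}
pass 1: Y {2,5,8,9}->{2,5,8}
pass 2: no change
Fixpoint after 2 passes: D(Z) = {3,4,5,6,7,9}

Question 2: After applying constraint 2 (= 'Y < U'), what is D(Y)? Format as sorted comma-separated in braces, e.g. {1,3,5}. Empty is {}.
Answer: {2,5,8}

Derivation:
Constraint 1 (Y < U) on D(Y)={2,5,8,9} D(U)={3,4,5,6,8,9}: Y {2,5,8,9}->{2,5,8}
Constraint 2 (Y < U) on D(Y)={2,5,8} D(U)={3,4,5,6,8,9}: no change
So after constraint 2: D(Y) = {2,5,8}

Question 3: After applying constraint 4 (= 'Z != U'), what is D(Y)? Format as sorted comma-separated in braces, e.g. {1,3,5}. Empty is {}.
Answer: {2,5,8}

Derivation:
Constraint 1 (Y < U) on D(Y)={2,5,8,9} D(U)={3,4,5,6,8,9}: Y {2,5,8,9}->{2,5,8}
Constraint 2 (Y < U) on D(Y)={2,5,8} D(U)={3,4,5,6,8,9}: no change
Constraint 3 (Y != Z) on D(Y)={2,5,8} D(Z)={3,4,5,6,7,9}: no change
Constraint 4 (Z != U) on D(Z)={3,4,5,6,7,9} D(U)={3,4,5,6,8,9}: no change
So after constraint 4: D(Y) = {2,5,8}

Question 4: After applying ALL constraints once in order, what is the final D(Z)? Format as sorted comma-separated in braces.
Constraint 1 (Y < U) on D(Y)={2,5,8,9} D(U)={3,4,5,6,8,9}: Y {2,5,8,9}->{2,5,8}
Constraint 2 (Y < U) on D(Y)={2,5,8} D(U)={3,4,5,6,8,9}: no change
Constraint 3 (Y != Z) on D(Y)={2,5,8} D(Z)={3,4,5,6,7,9}: no change
Constraint 4 (Z != U) on D(Z)={3,4,5,6,7,9} D(U)={3,4,5,6,8,9}: no change
So after all 4 constraints: D(Z) = {3,4,5,6,7,9}

Answer: {3,4,5,6,7,9}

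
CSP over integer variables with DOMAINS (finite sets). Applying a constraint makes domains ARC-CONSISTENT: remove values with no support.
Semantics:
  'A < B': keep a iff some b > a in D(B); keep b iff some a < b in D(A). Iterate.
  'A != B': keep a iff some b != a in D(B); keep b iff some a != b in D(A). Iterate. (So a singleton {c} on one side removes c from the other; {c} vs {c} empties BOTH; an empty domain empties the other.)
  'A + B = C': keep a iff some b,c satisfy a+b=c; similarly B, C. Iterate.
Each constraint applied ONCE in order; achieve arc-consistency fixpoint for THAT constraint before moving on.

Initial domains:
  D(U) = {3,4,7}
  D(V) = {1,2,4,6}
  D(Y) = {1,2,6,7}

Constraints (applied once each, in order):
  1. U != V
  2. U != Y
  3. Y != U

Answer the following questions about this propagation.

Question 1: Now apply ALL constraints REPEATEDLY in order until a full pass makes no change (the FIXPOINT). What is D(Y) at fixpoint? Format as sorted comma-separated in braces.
Answer: {1,2,6,7}

Derivation:
pass 0 (initial): D(Y)={1,2,6,7}
pass 1: no change
Fixpoint after 1 passes: D(Y) = {1,2,6,7}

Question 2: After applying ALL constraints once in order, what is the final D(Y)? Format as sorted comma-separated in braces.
Constraint 1 (U != V) on D(U)={3,4,7} D(V)={1,2,4,6}: no change
Constraint 2 (U != Y) on D(U)={3,4,7} D(Y)={1,2,6,7}: no change
Constraint 3 (Y != U) on D(Y)={1,2,6,7} D(U)={3,4,7}: no change
So after all 3 constraints: D(Y) = {1,2,6,7}

Answer: {1,2,6,7}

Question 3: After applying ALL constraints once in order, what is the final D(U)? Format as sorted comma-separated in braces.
Answer: {3,4,7}

Derivation:
Constraint 1 (U != V) on D(U)={3,4,7} D(V)={1,2,4,6}: no change
Constraint 2 (U != Y) on D(U)={3,4,7} D(Y)={1,2,6,7}: no change
Constraint 3 (Y != U) on D(Y)={1,2,6,7} D(U)={3,4,7}: no change
So after all 3 constraints: D(U) = {3,4,7}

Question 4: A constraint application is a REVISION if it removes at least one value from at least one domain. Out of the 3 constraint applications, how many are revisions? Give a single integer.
Answer: 0

Derivation:
Constraint 1 (U != V) on D(U)={3,4,7} D(V)={1,2,4,6}: no change => not a revision
Constraint 2 (U != Y) on D(U)={3,4,7} D(Y)={1,2,6,7}: no change => not a revision
Constraint 3 (Y != U) on D(Y)={1,2,6,7} D(U)={3,4,7}: no change => not a revision
Total revisions = 0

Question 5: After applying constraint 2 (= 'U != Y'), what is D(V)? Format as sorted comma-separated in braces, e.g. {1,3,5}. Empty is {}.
Answer: {1,2,4,6}

Derivation:
Constraint 1 (U != V) on D(U)={3,4,7} D(V)={1,2,4,6}: no change
Constraint 2 (U != Y) on D(U)={3,4,7} D(Y)={1,2,6,7}: no change
So after constraint 2: D(V) = {1,2,4,6}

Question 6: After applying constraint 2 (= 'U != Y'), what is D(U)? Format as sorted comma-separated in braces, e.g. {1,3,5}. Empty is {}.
Answer: {3,4,7}

Derivation:
Constraint 1 (U != V) on D(U)={3,4,7} D(V)={1,2,4,6}: no change
Constraint 2 (U != Y) on D(U)={3,4,7} D(Y)={1,2,6,7}: no change
So after constraint 2: D(U) = {3,4,7}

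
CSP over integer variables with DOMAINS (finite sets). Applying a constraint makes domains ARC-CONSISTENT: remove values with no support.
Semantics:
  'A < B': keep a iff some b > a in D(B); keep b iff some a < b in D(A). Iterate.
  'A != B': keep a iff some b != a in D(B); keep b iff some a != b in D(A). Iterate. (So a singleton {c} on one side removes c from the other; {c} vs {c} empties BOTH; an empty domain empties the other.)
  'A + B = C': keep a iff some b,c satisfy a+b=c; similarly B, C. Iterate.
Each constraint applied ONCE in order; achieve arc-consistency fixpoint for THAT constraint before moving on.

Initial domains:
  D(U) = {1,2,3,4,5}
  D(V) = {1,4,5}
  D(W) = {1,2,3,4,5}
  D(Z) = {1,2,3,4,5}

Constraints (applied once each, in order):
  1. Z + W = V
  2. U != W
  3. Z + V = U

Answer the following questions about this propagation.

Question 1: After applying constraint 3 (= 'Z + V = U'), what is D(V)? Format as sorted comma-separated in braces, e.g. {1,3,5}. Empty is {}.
Answer: {4}

Derivation:
Constraint 1 (Z + W = V) on D(Z)={1,2,3,4,5} D(W)={1,2,3,4,5} D(V)={1,4,5}: Z {1,2,3,4,5}->{1,2,3,4}; W {1,2,3,4,5}->{1,2,3,4}; V {1,4,5}->{4,5}
Constraint 2 (U != W) on D(U)={1,2,3,4,5} D(W)={1,2,3,4}: no change
Constraint 3 (Z + V = U) on D(Z)={1,2,3,4} D(V)={4,5} D(U)={1,2,3,4,5}: Z {1,2,3,4}->{1}; V {4,5}->{4}; U {1,2,3,4,5}->{5}
So after constraint 3: D(V) = {4}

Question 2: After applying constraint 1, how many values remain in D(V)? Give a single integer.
Answer: 2

Derivation:
Constraint 1 (Z + W = V) on D(Z)={1,2,3,4,5} D(W)={1,2,3,4,5} D(V)={1,4,5}: Z {1,2,3,4,5}->{1,2,3,4}; W {1,2,3,4,5}->{1,2,3,4}; V {1,4,5}->{4,5}
So after constraint 1: D(V)={4,5}, size = 2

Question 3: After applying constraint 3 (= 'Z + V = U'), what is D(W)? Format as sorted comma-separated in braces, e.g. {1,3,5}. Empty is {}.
Answer: {1,2,3,4}

Derivation:
Constraint 1 (Z + W = V) on D(Z)={1,2,3,4,5} D(W)={1,2,3,4,5} D(V)={1,4,5}: Z {1,2,3,4,5}->{1,2,3,4}; W {1,2,3,4,5}->{1,2,3,4}; V {1,4,5}->{4,5}
Constraint 2 (U != W) on D(U)={1,2,3,4,5} D(W)={1,2,3,4}: no change
Constraint 3 (Z + V = U) on D(Z)={1,2,3,4} D(V)={4,5} D(U)={1,2,3,4,5}: Z {1,2,3,4}->{1}; V {4,5}->{4}; U {1,2,3,4,5}->{5}
So after constraint 3: D(W) = {1,2,3,4}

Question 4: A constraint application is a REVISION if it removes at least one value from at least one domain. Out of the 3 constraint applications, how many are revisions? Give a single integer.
Answer: 2

Derivation:
Constraint 1 (Z + W = V) on D(Z)={1,2,3,4,5} D(W)={1,2,3,4,5} D(V)={1,4,5}: Z {1,2,3,4,5}->{1,2,3,4}; W {1,2,3,4,5}->{1,2,3,4}; V {1,4,5}->{4,5} => REVISION
Constraint 2 (U != W) on D(U)={1,2,3,4,5} D(W)={1,2,3,4}: no change => not a revision
Constraint 3 (Z + V = U) on D(Z)={1,2,3,4} D(V)={4,5} D(U)={1,2,3,4,5}: Z {1,2,3,4}->{1}; V {4,5}->{4}; U {1,2,3,4,5}->{5} => REVISION
Total revisions = 2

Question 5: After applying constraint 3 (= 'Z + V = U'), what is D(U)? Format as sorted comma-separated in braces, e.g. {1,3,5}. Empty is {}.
Answer: {5}

Derivation:
Constraint 1 (Z + W = V) on D(Z)={1,2,3,4,5} D(W)={1,2,3,4,5} D(V)={1,4,5}: Z {1,2,3,4,5}->{1,2,3,4}; W {1,2,3,4,5}->{1,2,3,4}; V {1,4,5}->{4,5}
Constraint 2 (U != W) on D(U)={1,2,3,4,5} D(W)={1,2,3,4}: no change
Constraint 3 (Z + V = U) on D(Z)={1,2,3,4} D(V)={4,5} D(U)={1,2,3,4,5}: Z {1,2,3,4}->{1}; V {4,5}->{4}; U {1,2,3,4,5}->{5}
So after constraint 3: D(U) = {5}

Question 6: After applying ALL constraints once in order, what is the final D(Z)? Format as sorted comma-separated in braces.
Constraint 1 (Z + W = V) on D(Z)={1,2,3,4,5} D(W)={1,2,3,4,5} D(V)={1,4,5}: Z {1,2,3,4,5}->{1,2,3,4}; W {1,2,3,4,5}->{1,2,3,4}; V {1,4,5}->{4,5}
Constraint 2 (U != W) on D(U)={1,2,3,4,5} D(W)={1,2,3,4}: no change
Constraint 3 (Z + V = U) on D(Z)={1,2,3,4} D(V)={4,5} D(U)={1,2,3,4,5}: Z {1,2,3,4}->{1}; V {4,5}->{4}; U {1,2,3,4,5}->{5}
So after all 3 constraints: D(Z) = {1}

Answer: {1}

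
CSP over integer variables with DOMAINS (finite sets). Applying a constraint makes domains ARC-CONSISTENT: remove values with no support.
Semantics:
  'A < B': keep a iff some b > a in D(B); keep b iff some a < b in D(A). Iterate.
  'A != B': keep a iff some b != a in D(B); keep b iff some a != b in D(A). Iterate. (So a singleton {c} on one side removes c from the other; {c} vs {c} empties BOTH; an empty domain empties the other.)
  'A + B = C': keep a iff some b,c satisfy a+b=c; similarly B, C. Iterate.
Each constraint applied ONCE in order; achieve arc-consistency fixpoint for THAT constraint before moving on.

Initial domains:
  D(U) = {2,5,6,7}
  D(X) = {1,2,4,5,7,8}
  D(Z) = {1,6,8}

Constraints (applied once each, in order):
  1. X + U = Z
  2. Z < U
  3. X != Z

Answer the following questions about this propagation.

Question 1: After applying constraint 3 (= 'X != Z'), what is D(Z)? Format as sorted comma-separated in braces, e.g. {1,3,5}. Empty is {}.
Constraint 1 (X + U = Z) on D(X)={1,2,4,5,7,8} D(U)={2,5,6,7} D(Z)={1,6,8}: X {1,2,4,5,7,8}->{1,2,4}; Z {1,6,8}->{6,8}
Constraint 2 (Z < U) on D(Z)={6,8} D(U)={2,5,6,7}: Z {6,8}->{6}; U {2,5,6,7}->{7}
Constraint 3 (X != Z) on D(X)={1,2,4} D(Z)={6}: no change
So after constraint 3: D(Z) = {6}

Answer: {6}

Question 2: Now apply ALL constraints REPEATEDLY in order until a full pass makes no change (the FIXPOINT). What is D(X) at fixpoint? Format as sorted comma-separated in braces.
Answer: {}

Derivation:
pass 0 (initial): D(X)={1,2,4,5,7,8}
pass 1: U {2,5,6,7}->{7}; X {1,2,4,5,7,8}->{1,2,4}; Z {1,6,8}->{6}
pass 2: U {7}->{}; X {1,2,4}->{}; Z {6}->{}
pass 3: no change
Fixpoint after 3 passes: D(X) = {}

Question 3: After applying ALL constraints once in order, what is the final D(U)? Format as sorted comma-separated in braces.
Answer: {7}

Derivation:
Constraint 1 (X + U = Z) on D(X)={1,2,4,5,7,8} D(U)={2,5,6,7} D(Z)={1,6,8}: X {1,2,4,5,7,8}->{1,2,4}; Z {1,6,8}->{6,8}
Constraint 2 (Z < U) on D(Z)={6,8} D(U)={2,5,6,7}: Z {6,8}->{6}; U {2,5,6,7}->{7}
Constraint 3 (X != Z) on D(X)={1,2,4} D(Z)={6}: no change
So after all 3 constraints: D(U) = {7}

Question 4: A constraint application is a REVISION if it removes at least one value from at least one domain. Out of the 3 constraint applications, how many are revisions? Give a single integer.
Constraint 1 (X + U = Z) on D(X)={1,2,4,5,7,8} D(U)={2,5,6,7} D(Z)={1,6,8}: X {1,2,4,5,7,8}->{1,2,4}; Z {1,6,8}->{6,8} => REVISION
Constraint 2 (Z < U) on D(Z)={6,8} D(U)={2,5,6,7}: Z {6,8}->{6}; U {2,5,6,7}->{7} => REVISION
Constraint 3 (X != Z) on D(X)={1,2,4} D(Z)={6}: no change => not a revision
Total revisions = 2

Answer: 2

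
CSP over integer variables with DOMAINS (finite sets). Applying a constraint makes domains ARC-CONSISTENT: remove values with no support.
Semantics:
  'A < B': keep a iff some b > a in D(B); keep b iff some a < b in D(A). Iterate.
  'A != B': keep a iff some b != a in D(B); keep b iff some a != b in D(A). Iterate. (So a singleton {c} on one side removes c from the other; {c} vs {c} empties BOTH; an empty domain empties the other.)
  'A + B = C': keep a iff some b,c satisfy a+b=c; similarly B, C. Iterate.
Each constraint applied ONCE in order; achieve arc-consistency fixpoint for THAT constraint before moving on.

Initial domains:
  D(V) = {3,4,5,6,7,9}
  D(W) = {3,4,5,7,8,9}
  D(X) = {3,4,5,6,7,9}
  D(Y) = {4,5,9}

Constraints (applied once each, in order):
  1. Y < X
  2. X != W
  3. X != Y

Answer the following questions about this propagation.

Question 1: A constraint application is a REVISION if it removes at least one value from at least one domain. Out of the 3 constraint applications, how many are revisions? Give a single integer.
Answer: 1

Derivation:
Constraint 1 (Y < X) on D(Y)={4,5,9} D(X)={3,4,5,6,7,9}: Y {4,5,9}->{4,5}; X {3,4,5,6,7,9}->{5,6,7,9} => REVISION
Constraint 2 (X != W) on D(X)={5,6,7,9} D(W)={3,4,5,7,8,9}: no change => not a revision
Constraint 3 (X != Y) on D(X)={5,6,7,9} D(Y)={4,5}: no change => not a revision
Total revisions = 1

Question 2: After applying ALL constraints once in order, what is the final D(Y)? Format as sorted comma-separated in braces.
Constraint 1 (Y < X) on D(Y)={4,5,9} D(X)={3,4,5,6,7,9}: Y {4,5,9}->{4,5}; X {3,4,5,6,7,9}->{5,6,7,9}
Constraint 2 (X != W) on D(X)={5,6,7,9} D(W)={3,4,5,7,8,9}: no change
Constraint 3 (X != Y) on D(X)={5,6,7,9} D(Y)={4,5}: no change
So after all 3 constraints: D(Y) = {4,5}

Answer: {4,5}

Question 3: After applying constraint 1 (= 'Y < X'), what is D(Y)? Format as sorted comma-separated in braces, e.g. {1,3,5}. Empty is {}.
Answer: {4,5}

Derivation:
Constraint 1 (Y < X) on D(Y)={4,5,9} D(X)={3,4,5,6,7,9}: Y {4,5,9}->{4,5}; X {3,4,5,6,7,9}->{5,6,7,9}
So after constraint 1: D(Y) = {4,5}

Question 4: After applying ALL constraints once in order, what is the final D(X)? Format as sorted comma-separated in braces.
Answer: {5,6,7,9}

Derivation:
Constraint 1 (Y < X) on D(Y)={4,5,9} D(X)={3,4,5,6,7,9}: Y {4,5,9}->{4,5}; X {3,4,5,6,7,9}->{5,6,7,9}
Constraint 2 (X != W) on D(X)={5,6,7,9} D(W)={3,4,5,7,8,9}: no change
Constraint 3 (X != Y) on D(X)={5,6,7,9} D(Y)={4,5}: no change
So after all 3 constraints: D(X) = {5,6,7,9}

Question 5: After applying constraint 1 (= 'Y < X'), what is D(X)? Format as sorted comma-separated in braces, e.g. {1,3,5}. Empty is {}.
Answer: {5,6,7,9}

Derivation:
Constraint 1 (Y < X) on D(Y)={4,5,9} D(X)={3,4,5,6,7,9}: Y {4,5,9}->{4,5}; X {3,4,5,6,7,9}->{5,6,7,9}
So after constraint 1: D(X) = {5,6,7,9}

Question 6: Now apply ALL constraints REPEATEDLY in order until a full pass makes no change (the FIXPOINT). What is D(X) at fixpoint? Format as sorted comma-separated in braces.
pass 0 (initial): D(X)={3,4,5,6,7,9}
pass 1: X {3,4,5,6,7,9}->{5,6,7,9}; Y {4,5,9}->{4,5}
pass 2: no change
Fixpoint after 2 passes: D(X) = {5,6,7,9}

Answer: {5,6,7,9}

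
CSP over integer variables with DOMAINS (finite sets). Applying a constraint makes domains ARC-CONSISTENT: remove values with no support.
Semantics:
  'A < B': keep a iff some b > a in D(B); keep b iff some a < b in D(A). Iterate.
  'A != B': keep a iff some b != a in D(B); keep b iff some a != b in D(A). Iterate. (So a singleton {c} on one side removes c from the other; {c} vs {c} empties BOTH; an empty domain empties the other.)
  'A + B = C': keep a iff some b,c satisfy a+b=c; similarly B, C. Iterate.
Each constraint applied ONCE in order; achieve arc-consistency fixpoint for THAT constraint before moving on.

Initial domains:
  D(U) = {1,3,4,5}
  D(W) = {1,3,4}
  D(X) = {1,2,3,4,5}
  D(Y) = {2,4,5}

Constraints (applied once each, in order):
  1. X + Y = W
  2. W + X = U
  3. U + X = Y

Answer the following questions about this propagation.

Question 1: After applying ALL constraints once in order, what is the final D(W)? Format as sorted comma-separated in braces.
Answer: {3,4}

Derivation:
Constraint 1 (X + Y = W) on D(X)={1,2,3,4,5} D(Y)={2,4,5} D(W)={1,3,4}: X {1,2,3,4,5}->{1,2}; Y {2,4,5}->{2}; W {1,3,4}->{3,4}
Constraint 2 (W + X = U) on D(W)={3,4} D(X)={1,2} D(U)={1,3,4,5}: U {1,3,4,5}->{4,5}
Constraint 3 (U + X = Y) on D(U)={4,5} D(X)={1,2} D(Y)={2}: U {4,5}->{}; X {1,2}->{}; Y {2}->{}
So after all 3 constraints: D(W) = {3,4}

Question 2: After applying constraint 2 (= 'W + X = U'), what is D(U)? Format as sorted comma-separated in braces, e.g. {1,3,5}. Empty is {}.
Answer: {4,5}

Derivation:
Constraint 1 (X + Y = W) on D(X)={1,2,3,4,5} D(Y)={2,4,5} D(W)={1,3,4}: X {1,2,3,4,5}->{1,2}; Y {2,4,5}->{2}; W {1,3,4}->{3,4}
Constraint 2 (W + X = U) on D(W)={3,4} D(X)={1,2} D(U)={1,3,4,5}: U {1,3,4,5}->{4,5}
So after constraint 2: D(U) = {4,5}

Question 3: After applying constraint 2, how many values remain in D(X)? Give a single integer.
Constraint 1 (X + Y = W) on D(X)={1,2,3,4,5} D(Y)={2,4,5} D(W)={1,3,4}: X {1,2,3,4,5}->{1,2}; Y {2,4,5}->{2}; W {1,3,4}->{3,4}
Constraint 2 (W + X = U) on D(W)={3,4} D(X)={1,2} D(U)={1,3,4,5}: U {1,3,4,5}->{4,5}
So after constraint 2: D(X)={1,2}, size = 2

Answer: 2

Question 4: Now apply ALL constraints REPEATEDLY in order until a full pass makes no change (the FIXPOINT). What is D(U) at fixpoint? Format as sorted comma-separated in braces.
Answer: {}

Derivation:
pass 0 (initial): D(U)={1,3,4,5}
pass 1: U {1,3,4,5}->{}; W {1,3,4}->{3,4}; X {1,2,3,4,5}->{}; Y {2,4,5}->{}
pass 2: W {3,4}->{}
pass 3: no change
Fixpoint after 3 passes: D(U) = {}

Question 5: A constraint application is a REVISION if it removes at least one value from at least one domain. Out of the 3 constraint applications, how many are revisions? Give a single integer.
Constraint 1 (X + Y = W) on D(X)={1,2,3,4,5} D(Y)={2,4,5} D(W)={1,3,4}: X {1,2,3,4,5}->{1,2}; Y {2,4,5}->{2}; W {1,3,4}->{3,4} => REVISION
Constraint 2 (W + X = U) on D(W)={3,4} D(X)={1,2} D(U)={1,3,4,5}: U {1,3,4,5}->{4,5} => REVISION
Constraint 3 (U + X = Y) on D(U)={4,5} D(X)={1,2} D(Y)={2}: U {4,5}->{}; X {1,2}->{}; Y {2}->{} => REVISION
Total revisions = 3

Answer: 3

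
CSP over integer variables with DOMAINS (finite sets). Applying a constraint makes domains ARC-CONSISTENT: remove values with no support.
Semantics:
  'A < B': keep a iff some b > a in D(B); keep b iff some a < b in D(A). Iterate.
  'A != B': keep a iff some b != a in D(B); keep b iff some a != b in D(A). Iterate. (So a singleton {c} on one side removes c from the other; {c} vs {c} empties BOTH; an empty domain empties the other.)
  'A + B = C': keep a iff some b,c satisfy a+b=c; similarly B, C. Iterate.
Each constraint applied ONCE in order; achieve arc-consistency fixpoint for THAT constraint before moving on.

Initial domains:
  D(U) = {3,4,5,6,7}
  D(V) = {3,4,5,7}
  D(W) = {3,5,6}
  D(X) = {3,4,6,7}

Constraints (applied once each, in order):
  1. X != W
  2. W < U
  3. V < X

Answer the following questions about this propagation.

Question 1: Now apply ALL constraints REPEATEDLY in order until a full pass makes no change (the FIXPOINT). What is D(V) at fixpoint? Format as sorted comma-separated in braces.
Answer: {3,4,5}

Derivation:
pass 0 (initial): D(V)={3,4,5,7}
pass 1: U {3,4,5,6,7}->{4,5,6,7}; V {3,4,5,7}->{3,4,5}; X {3,4,6,7}->{4,6,7}
pass 2: no change
Fixpoint after 2 passes: D(V) = {3,4,5}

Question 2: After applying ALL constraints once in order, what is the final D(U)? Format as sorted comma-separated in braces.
Answer: {4,5,6,7}

Derivation:
Constraint 1 (X != W) on D(X)={3,4,6,7} D(W)={3,5,6}: no change
Constraint 2 (W < U) on D(W)={3,5,6} D(U)={3,4,5,6,7}: U {3,4,5,6,7}->{4,5,6,7}
Constraint 3 (V < X) on D(V)={3,4,5,7} D(X)={3,4,6,7}: V {3,4,5,7}->{3,4,5}; X {3,4,6,7}->{4,6,7}
So after all 3 constraints: D(U) = {4,5,6,7}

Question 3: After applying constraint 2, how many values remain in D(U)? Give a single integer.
Constraint 1 (X != W) on D(X)={3,4,6,7} D(W)={3,5,6}: no change
Constraint 2 (W < U) on D(W)={3,5,6} D(U)={3,4,5,6,7}: U {3,4,5,6,7}->{4,5,6,7}
So after constraint 2: D(U)={4,5,6,7}, size = 4

Answer: 4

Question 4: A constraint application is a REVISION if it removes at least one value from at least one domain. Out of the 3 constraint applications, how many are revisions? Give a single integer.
Answer: 2

Derivation:
Constraint 1 (X != W) on D(X)={3,4,6,7} D(W)={3,5,6}: no change => not a revision
Constraint 2 (W < U) on D(W)={3,5,6} D(U)={3,4,5,6,7}: U {3,4,5,6,7}->{4,5,6,7} => REVISION
Constraint 3 (V < X) on D(V)={3,4,5,7} D(X)={3,4,6,7}: V {3,4,5,7}->{3,4,5}; X {3,4,6,7}->{4,6,7} => REVISION
Total revisions = 2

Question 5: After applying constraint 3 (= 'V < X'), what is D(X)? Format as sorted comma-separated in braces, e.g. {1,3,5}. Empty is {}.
Answer: {4,6,7}

Derivation:
Constraint 1 (X != W) on D(X)={3,4,6,7} D(W)={3,5,6}: no change
Constraint 2 (W < U) on D(W)={3,5,6} D(U)={3,4,5,6,7}: U {3,4,5,6,7}->{4,5,6,7}
Constraint 3 (V < X) on D(V)={3,4,5,7} D(X)={3,4,6,7}: V {3,4,5,7}->{3,4,5}; X {3,4,6,7}->{4,6,7}
So after constraint 3: D(X) = {4,6,7}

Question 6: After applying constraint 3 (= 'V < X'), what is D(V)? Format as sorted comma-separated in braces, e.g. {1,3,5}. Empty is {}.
Constraint 1 (X != W) on D(X)={3,4,6,7} D(W)={3,5,6}: no change
Constraint 2 (W < U) on D(W)={3,5,6} D(U)={3,4,5,6,7}: U {3,4,5,6,7}->{4,5,6,7}
Constraint 3 (V < X) on D(V)={3,4,5,7} D(X)={3,4,6,7}: V {3,4,5,7}->{3,4,5}; X {3,4,6,7}->{4,6,7}
So after constraint 3: D(V) = {3,4,5}

Answer: {3,4,5}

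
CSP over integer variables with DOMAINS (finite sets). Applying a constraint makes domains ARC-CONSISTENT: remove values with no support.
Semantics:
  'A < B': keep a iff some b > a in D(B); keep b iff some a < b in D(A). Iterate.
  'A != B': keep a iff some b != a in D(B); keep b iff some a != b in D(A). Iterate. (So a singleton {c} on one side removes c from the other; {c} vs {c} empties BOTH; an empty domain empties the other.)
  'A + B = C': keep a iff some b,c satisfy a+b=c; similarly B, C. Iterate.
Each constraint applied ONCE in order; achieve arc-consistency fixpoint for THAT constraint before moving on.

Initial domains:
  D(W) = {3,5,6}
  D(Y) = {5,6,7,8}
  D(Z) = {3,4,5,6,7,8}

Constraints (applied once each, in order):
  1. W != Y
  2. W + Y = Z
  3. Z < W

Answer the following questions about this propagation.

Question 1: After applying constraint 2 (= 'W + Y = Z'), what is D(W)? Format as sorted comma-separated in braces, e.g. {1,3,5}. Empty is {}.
Answer: {3}

Derivation:
Constraint 1 (W != Y) on D(W)={3,5,6} D(Y)={5,6,7,8}: no change
Constraint 2 (W + Y = Z) on D(W)={3,5,6} D(Y)={5,6,7,8} D(Z)={3,4,5,6,7,8}: W {3,5,6}->{3}; Y {5,6,7,8}->{5}; Z {3,4,5,6,7,8}->{8}
So after constraint 2: D(W) = {3}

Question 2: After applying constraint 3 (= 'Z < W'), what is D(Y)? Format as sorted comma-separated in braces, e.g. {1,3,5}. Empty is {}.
Answer: {5}

Derivation:
Constraint 1 (W != Y) on D(W)={3,5,6} D(Y)={5,6,7,8}: no change
Constraint 2 (W + Y = Z) on D(W)={3,5,6} D(Y)={5,6,7,8} D(Z)={3,4,5,6,7,8}: W {3,5,6}->{3}; Y {5,6,7,8}->{5}; Z {3,4,5,6,7,8}->{8}
Constraint 3 (Z < W) on D(Z)={8} D(W)={3}: Z {8}->{}; W {3}->{}
So after constraint 3: D(Y) = {5}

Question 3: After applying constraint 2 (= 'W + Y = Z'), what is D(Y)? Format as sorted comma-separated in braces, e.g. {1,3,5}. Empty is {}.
Constraint 1 (W != Y) on D(W)={3,5,6} D(Y)={5,6,7,8}: no change
Constraint 2 (W + Y = Z) on D(W)={3,5,6} D(Y)={5,6,7,8} D(Z)={3,4,5,6,7,8}: W {3,5,6}->{3}; Y {5,6,7,8}->{5}; Z {3,4,5,6,7,8}->{8}
So after constraint 2: D(Y) = {5}

Answer: {5}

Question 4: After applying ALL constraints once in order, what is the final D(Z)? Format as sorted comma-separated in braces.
Constraint 1 (W != Y) on D(W)={3,5,6} D(Y)={5,6,7,8}: no change
Constraint 2 (W + Y = Z) on D(W)={3,5,6} D(Y)={5,6,7,8} D(Z)={3,4,5,6,7,8}: W {3,5,6}->{3}; Y {5,6,7,8}->{5}; Z {3,4,5,6,7,8}->{8}
Constraint 3 (Z < W) on D(Z)={8} D(W)={3}: Z {8}->{}; W {3}->{}
So after all 3 constraints: D(Z) = {}

Answer: {}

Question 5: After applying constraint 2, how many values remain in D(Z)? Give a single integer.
Answer: 1

Derivation:
Constraint 1 (W != Y) on D(W)={3,5,6} D(Y)={5,6,7,8}: no change
Constraint 2 (W + Y = Z) on D(W)={3,5,6} D(Y)={5,6,7,8} D(Z)={3,4,5,6,7,8}: W {3,5,6}->{3}; Y {5,6,7,8}->{5}; Z {3,4,5,6,7,8}->{8}
So after constraint 2: D(Z)={8}, size = 1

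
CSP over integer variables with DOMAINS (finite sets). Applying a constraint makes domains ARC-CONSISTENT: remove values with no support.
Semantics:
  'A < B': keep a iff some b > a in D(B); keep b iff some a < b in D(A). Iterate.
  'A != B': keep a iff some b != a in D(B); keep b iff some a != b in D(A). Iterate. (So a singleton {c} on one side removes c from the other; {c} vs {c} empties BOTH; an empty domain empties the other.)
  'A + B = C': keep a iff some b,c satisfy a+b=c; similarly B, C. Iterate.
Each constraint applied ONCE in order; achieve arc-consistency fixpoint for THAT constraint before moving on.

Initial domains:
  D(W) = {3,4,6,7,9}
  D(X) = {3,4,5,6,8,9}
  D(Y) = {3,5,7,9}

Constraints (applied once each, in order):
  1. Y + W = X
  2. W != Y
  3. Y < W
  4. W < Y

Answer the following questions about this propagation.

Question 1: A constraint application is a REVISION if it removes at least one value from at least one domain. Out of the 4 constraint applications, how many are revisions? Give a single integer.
Constraint 1 (Y + W = X) on D(Y)={3,5,7,9} D(W)={3,4,6,7,9} D(X)={3,4,5,6,8,9}: Y {3,5,7,9}->{3,5}; W {3,4,6,7,9}->{3,4,6}; X {3,4,5,6,8,9}->{6,8,9} => REVISION
Constraint 2 (W != Y) on D(W)={3,4,6} D(Y)={3,5}: no change => not a revision
Constraint 3 (Y < W) on D(Y)={3,5} D(W)={3,4,6}: W {3,4,6}->{4,6} => REVISION
Constraint 4 (W < Y) on D(W)={4,6} D(Y)={3,5}: W {4,6}->{4}; Y {3,5}->{5} => REVISION
Total revisions = 3

Answer: 3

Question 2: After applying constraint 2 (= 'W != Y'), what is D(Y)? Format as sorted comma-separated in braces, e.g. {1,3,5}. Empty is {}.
Constraint 1 (Y + W = X) on D(Y)={3,5,7,9} D(W)={3,4,6,7,9} D(X)={3,4,5,6,8,9}: Y {3,5,7,9}->{3,5}; W {3,4,6,7,9}->{3,4,6}; X {3,4,5,6,8,9}->{6,8,9}
Constraint 2 (W != Y) on D(W)={3,4,6} D(Y)={3,5}: no change
So after constraint 2: D(Y) = {3,5}

Answer: {3,5}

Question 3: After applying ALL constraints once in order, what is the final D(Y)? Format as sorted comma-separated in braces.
Answer: {5}

Derivation:
Constraint 1 (Y + W = X) on D(Y)={3,5,7,9} D(W)={3,4,6,7,9} D(X)={3,4,5,6,8,9}: Y {3,5,7,9}->{3,5}; W {3,4,6,7,9}->{3,4,6}; X {3,4,5,6,8,9}->{6,8,9}
Constraint 2 (W != Y) on D(W)={3,4,6} D(Y)={3,5}: no change
Constraint 3 (Y < W) on D(Y)={3,5} D(W)={3,4,6}: W {3,4,6}->{4,6}
Constraint 4 (W < Y) on D(W)={4,6} D(Y)={3,5}: W {4,6}->{4}; Y {3,5}->{5}
So after all 4 constraints: D(Y) = {5}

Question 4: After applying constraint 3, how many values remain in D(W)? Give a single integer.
Constraint 1 (Y + W = X) on D(Y)={3,5,7,9} D(W)={3,4,6,7,9} D(X)={3,4,5,6,8,9}: Y {3,5,7,9}->{3,5}; W {3,4,6,7,9}->{3,4,6}; X {3,4,5,6,8,9}->{6,8,9}
Constraint 2 (W != Y) on D(W)={3,4,6} D(Y)={3,5}: no change
Constraint 3 (Y < W) on D(Y)={3,5} D(W)={3,4,6}: W {3,4,6}->{4,6}
So after constraint 3: D(W)={4,6}, size = 2

Answer: 2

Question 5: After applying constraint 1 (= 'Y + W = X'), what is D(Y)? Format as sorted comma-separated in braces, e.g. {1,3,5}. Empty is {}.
Answer: {3,5}

Derivation:
Constraint 1 (Y + W = X) on D(Y)={3,5,7,9} D(W)={3,4,6,7,9} D(X)={3,4,5,6,8,9}: Y {3,5,7,9}->{3,5}; W {3,4,6,7,9}->{3,4,6}; X {3,4,5,6,8,9}->{6,8,9}
So after constraint 1: D(Y) = {3,5}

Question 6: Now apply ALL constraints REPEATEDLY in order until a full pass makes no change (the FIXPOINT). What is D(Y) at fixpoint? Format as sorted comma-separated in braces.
pass 0 (initial): D(Y)={3,5,7,9}
pass 1: W {3,4,6,7,9}->{4}; X {3,4,5,6,8,9}->{6,8,9}; Y {3,5,7,9}->{5}
pass 2: W {4}->{}; X {6,8,9}->{9}; Y {5}->{}
pass 3: X {9}->{}
pass 4: no change
Fixpoint after 4 passes: D(Y) = {}

Answer: {}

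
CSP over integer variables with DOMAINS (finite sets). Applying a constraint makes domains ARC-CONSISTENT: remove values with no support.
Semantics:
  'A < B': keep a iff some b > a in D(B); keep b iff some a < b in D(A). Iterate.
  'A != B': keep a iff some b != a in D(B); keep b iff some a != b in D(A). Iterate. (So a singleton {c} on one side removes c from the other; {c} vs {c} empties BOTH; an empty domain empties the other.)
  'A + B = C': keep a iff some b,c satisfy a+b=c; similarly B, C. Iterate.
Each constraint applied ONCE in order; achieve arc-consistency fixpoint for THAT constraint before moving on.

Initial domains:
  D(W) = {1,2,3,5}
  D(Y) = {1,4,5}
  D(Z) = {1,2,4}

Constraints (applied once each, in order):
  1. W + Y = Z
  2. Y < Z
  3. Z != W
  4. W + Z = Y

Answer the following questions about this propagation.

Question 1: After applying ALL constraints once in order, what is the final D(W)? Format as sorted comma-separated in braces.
Answer: {}

Derivation:
Constraint 1 (W + Y = Z) on D(W)={1,2,3,5} D(Y)={1,4,5} D(Z)={1,2,4}: W {1,2,3,5}->{1,3}; Y {1,4,5}->{1}; Z {1,2,4}->{2,4}
Constraint 2 (Y < Z) on D(Y)={1} D(Z)={2,4}: no change
Constraint 3 (Z != W) on D(Z)={2,4} D(W)={1,3}: no change
Constraint 4 (W + Z = Y) on D(W)={1,3} D(Z)={2,4} D(Y)={1}: W {1,3}->{}; Z {2,4}->{}; Y {1}->{}
So after all 4 constraints: D(W) = {}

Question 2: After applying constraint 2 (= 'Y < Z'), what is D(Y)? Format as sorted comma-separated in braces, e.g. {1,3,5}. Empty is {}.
Constraint 1 (W + Y = Z) on D(W)={1,2,3,5} D(Y)={1,4,5} D(Z)={1,2,4}: W {1,2,3,5}->{1,3}; Y {1,4,5}->{1}; Z {1,2,4}->{2,4}
Constraint 2 (Y < Z) on D(Y)={1} D(Z)={2,4}: no change
So after constraint 2: D(Y) = {1}

Answer: {1}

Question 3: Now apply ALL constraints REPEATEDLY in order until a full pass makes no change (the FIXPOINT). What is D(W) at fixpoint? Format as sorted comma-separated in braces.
pass 0 (initial): D(W)={1,2,3,5}
pass 1: W {1,2,3,5}->{}; Y {1,4,5}->{}; Z {1,2,4}->{}
pass 2: no change
Fixpoint after 2 passes: D(W) = {}

Answer: {}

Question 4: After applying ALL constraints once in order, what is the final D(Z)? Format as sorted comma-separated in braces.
Constraint 1 (W + Y = Z) on D(W)={1,2,3,5} D(Y)={1,4,5} D(Z)={1,2,4}: W {1,2,3,5}->{1,3}; Y {1,4,5}->{1}; Z {1,2,4}->{2,4}
Constraint 2 (Y < Z) on D(Y)={1} D(Z)={2,4}: no change
Constraint 3 (Z != W) on D(Z)={2,4} D(W)={1,3}: no change
Constraint 4 (W + Z = Y) on D(W)={1,3} D(Z)={2,4} D(Y)={1}: W {1,3}->{}; Z {2,4}->{}; Y {1}->{}
So after all 4 constraints: D(Z) = {}

Answer: {}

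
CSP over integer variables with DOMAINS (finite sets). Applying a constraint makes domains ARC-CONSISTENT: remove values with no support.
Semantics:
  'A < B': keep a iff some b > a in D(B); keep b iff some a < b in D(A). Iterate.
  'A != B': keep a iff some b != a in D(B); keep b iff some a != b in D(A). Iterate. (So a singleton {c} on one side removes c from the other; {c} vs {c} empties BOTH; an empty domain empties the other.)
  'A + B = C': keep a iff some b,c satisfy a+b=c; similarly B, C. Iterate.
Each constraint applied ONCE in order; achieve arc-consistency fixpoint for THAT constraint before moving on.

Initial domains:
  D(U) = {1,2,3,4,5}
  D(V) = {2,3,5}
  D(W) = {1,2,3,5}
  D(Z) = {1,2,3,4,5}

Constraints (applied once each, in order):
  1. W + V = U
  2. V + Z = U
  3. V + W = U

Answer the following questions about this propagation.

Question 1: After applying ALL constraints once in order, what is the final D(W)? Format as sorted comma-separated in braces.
Answer: {1,2,3}

Derivation:
Constraint 1 (W + V = U) on D(W)={1,2,3,5} D(V)={2,3,5} D(U)={1,2,3,4,5}: W {1,2,3,5}->{1,2,3}; V {2,3,5}->{2,3}; U {1,2,3,4,5}->{3,4,5}
Constraint 2 (V + Z = U) on D(V)={2,3} D(Z)={1,2,3,4,5} D(U)={3,4,5}: Z {1,2,3,4,5}->{1,2,3}
Constraint 3 (V + W = U) on D(V)={2,3} D(W)={1,2,3} D(U)={3,4,5}: no change
So after all 3 constraints: D(W) = {1,2,3}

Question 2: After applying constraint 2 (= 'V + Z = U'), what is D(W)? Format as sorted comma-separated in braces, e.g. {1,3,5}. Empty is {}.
Constraint 1 (W + V = U) on D(W)={1,2,3,5} D(V)={2,3,5} D(U)={1,2,3,4,5}: W {1,2,3,5}->{1,2,3}; V {2,3,5}->{2,3}; U {1,2,3,4,5}->{3,4,5}
Constraint 2 (V + Z = U) on D(V)={2,3} D(Z)={1,2,3,4,5} D(U)={3,4,5}: Z {1,2,3,4,5}->{1,2,3}
So after constraint 2: D(W) = {1,2,3}

Answer: {1,2,3}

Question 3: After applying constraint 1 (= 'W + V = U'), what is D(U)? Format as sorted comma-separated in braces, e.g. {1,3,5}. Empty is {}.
Answer: {3,4,5}

Derivation:
Constraint 1 (W + V = U) on D(W)={1,2,3,5} D(V)={2,3,5} D(U)={1,2,3,4,5}: W {1,2,3,5}->{1,2,3}; V {2,3,5}->{2,3}; U {1,2,3,4,5}->{3,4,5}
So after constraint 1: D(U) = {3,4,5}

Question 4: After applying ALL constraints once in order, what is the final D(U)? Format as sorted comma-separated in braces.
Constraint 1 (W + V = U) on D(W)={1,2,3,5} D(V)={2,3,5} D(U)={1,2,3,4,5}: W {1,2,3,5}->{1,2,3}; V {2,3,5}->{2,3}; U {1,2,3,4,5}->{3,4,5}
Constraint 2 (V + Z = U) on D(V)={2,3} D(Z)={1,2,3,4,5} D(U)={3,4,5}: Z {1,2,3,4,5}->{1,2,3}
Constraint 3 (V + W = U) on D(V)={2,3} D(W)={1,2,3} D(U)={3,4,5}: no change
So after all 3 constraints: D(U) = {3,4,5}

Answer: {3,4,5}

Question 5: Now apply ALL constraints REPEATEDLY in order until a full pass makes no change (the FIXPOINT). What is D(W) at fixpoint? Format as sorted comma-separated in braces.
pass 0 (initial): D(W)={1,2,3,5}
pass 1: U {1,2,3,4,5}->{3,4,5}; V {2,3,5}->{2,3}; W {1,2,3,5}->{1,2,3}; Z {1,2,3,4,5}->{1,2,3}
pass 2: no change
Fixpoint after 2 passes: D(W) = {1,2,3}

Answer: {1,2,3}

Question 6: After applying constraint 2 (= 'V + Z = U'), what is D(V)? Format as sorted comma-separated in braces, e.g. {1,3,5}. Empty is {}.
Constraint 1 (W + V = U) on D(W)={1,2,3,5} D(V)={2,3,5} D(U)={1,2,3,4,5}: W {1,2,3,5}->{1,2,3}; V {2,3,5}->{2,3}; U {1,2,3,4,5}->{3,4,5}
Constraint 2 (V + Z = U) on D(V)={2,3} D(Z)={1,2,3,4,5} D(U)={3,4,5}: Z {1,2,3,4,5}->{1,2,3}
So after constraint 2: D(V) = {2,3}

Answer: {2,3}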